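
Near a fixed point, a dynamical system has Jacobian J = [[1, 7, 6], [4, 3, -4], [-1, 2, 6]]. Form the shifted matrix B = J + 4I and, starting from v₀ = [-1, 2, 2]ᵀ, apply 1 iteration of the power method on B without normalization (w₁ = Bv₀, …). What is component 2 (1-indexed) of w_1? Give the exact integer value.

B = J + 4I has rows (5, 7, 6); (4, 7, -4); (-1, 2, 10)
w1 = Bv₀ = (21, 2, 25)
Requested component of w1: 2

2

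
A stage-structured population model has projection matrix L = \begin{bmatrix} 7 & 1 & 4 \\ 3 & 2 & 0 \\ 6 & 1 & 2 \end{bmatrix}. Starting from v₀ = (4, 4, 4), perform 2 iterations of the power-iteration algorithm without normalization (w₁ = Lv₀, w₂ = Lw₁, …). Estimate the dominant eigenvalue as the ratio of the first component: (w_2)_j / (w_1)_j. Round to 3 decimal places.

w1 = Lv₀ = (7·4 + 1·4 + 4·4; 3·4 + 2·4 + 0·4; 6·4 + 1·4 + 2·4) = (48, 20, 36)
w2 = Lw1 = (7·48 + 1·20 + 4·36; 3·48 + 2·20 + 0·36; 6·48 + 1·20 + 2·36) = (500, 184, 380)
Ratio at component: 500 / 48 = 10.417

10.417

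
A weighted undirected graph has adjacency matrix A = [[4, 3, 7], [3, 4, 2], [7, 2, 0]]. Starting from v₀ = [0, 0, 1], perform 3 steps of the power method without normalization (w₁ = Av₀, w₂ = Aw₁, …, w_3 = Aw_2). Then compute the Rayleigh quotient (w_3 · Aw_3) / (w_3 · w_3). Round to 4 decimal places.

λ ≈ 10.6909

w1 = Av₀ = (7, 2, 0)
w2 = Aw1 = (34, 29, 53)
w3 = Aw2 = (594, 324, 296)
Aw3 = (5420, 3670, 4806)
w3·Aw3 = 594·5420 + 324·3670 + 296·4806 = 5831136; w3·w3 = 594·594 + 324·324 + 296·296 = 545428
λ ≈ 5831136/545428 = 10.6909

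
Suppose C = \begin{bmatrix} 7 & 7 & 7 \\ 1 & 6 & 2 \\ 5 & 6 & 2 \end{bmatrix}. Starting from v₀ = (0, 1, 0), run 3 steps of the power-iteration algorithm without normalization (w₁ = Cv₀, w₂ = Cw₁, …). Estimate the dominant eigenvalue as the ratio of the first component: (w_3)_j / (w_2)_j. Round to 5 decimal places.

w1 = Cv₀ = (7, 6, 6)
w2 = Cw1 = (133, 55, 83)
w3 = Cw2 = (1897, 629, 1161)
Ratio at component: 1897 / 133 = 14.26316

λ ≈ 14.26316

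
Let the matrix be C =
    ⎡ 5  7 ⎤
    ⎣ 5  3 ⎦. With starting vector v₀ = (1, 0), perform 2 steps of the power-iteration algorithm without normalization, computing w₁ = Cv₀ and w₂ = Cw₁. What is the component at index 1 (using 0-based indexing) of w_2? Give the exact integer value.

w1 = Cv₀ = (5·1 + 7·0; 5·1 + 3·0) = (5, 5)
w2 = Cw1 = (5·5 + 7·5; 5·5 + 3·5) = (60, 40)
The requested component of w2 is 40.

40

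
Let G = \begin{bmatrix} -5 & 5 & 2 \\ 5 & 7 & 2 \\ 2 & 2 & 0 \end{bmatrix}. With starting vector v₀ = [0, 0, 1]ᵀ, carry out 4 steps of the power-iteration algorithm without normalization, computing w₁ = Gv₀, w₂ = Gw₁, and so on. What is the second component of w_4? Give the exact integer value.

w1 = Gv₀ = (2, 2, 0)
w2 = Gw1 = (0, 24, 8)
w3 = Gw2 = (136, 184, 48)
w4 = Gw3 = (336, 2064, 640)
The requested component of w4 is 2064.

2064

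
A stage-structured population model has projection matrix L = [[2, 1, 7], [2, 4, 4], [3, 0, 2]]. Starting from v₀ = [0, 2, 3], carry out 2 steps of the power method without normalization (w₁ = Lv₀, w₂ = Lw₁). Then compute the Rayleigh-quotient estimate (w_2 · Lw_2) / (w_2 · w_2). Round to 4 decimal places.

w1 = Lv₀ = (2·0 + 1·2 + 7·3; 2·0 + 4·2 + 4·3; 3·0 + 0·2 + 2·3) = (23, 20, 6)
w2 = Lw1 = (2·23 + 1·20 + 7·6; 2·23 + 4·20 + 4·6; 3·23 + 0·20 + 2·6) = (108, 150, 81)
Lw2 = (933, 1140, 486)
w2·Lw2 = 108·933 + 150·1140 + 81·486 = 311130; w2·w2 = 108·108 + 150·150 + 81·81 = 40725
λ ≈ 311130/40725 = 7.6398

λ ≈ 7.6398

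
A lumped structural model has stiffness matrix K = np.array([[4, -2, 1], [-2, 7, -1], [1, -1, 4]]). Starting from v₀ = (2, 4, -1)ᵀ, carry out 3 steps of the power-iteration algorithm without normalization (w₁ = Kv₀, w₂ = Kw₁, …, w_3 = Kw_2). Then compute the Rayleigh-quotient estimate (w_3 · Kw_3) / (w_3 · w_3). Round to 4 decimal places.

λ ≈ 8.3889

w1 = Kv₀ = (-1, 25, -6)
w2 = Kw1 = (-60, 183, -50)
w3 = Kw2 = (-656, 1451, -443)
Kw3 = (-5969, 11912, -3879)
w3·Kw3 = (-656)·(-5969) + 1451·11912 + (-443)·(-3879) = 22918373; w3·w3 = (-656)·(-656) + 1451·1451 + (-443)·(-443) = 2731986
λ ≈ 22918373/2731986 = 8.3889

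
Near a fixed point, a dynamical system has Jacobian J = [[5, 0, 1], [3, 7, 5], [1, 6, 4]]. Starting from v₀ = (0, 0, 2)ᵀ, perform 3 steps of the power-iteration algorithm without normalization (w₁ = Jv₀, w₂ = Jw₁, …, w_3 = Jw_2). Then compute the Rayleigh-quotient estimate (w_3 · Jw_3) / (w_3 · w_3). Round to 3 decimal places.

w1 = Jv₀ = (5·0 + 0·0 + 1·2; 3·0 + 7·0 + 5·2; 1·0 + 6·0 + 4·2) = (2, 10, 8)
w2 = Jw1 = (5·2 + 0·10 + 1·8; 3·2 + 7·10 + 5·8; 1·2 + 6·10 + 4·8) = (18, 116, 94)
w3 = Jw2 = (184, 1336, 1090)
Jw3 = (2010, 15354, 12560)
w3·Jw3 = 184·2010 + 1336·15354 + 1090·12560 = 34573184; w3·w3 = 184·184 + 1336·1336 + 1090·1090 = 3006852
λ ≈ 34573184/3006852 = 11.498

λ ≈ 11.498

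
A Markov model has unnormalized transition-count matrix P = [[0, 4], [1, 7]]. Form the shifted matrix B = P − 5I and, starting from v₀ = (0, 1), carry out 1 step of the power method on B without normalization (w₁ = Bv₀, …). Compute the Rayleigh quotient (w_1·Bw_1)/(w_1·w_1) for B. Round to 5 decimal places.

μ ≈ -1.60000

B = P − 5I has rows (-5, 4); (1, 2)
w1 = Bv₀ = (4, 2)
Bw1 = (-12, 8)
w1·Bw1 = -32; w1·w1 = 20; μ ≈ -32/20 = -1.60000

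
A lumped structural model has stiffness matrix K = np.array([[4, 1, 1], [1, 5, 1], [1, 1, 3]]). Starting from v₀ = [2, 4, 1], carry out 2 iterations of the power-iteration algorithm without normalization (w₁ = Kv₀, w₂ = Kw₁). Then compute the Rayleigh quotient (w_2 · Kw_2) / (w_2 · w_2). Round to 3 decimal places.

w1 = Kv₀ = (13, 23, 9)
w2 = Kw1 = (84, 137, 63)
Kw2 = (536, 832, 410)
w2·Kw2 = 84·536 + 137·832 + 63·410 = 184838; w2·w2 = 84·84 + 137·137 + 63·63 = 29794
λ ≈ 184838/29794 = 6.204

λ ≈ 6.204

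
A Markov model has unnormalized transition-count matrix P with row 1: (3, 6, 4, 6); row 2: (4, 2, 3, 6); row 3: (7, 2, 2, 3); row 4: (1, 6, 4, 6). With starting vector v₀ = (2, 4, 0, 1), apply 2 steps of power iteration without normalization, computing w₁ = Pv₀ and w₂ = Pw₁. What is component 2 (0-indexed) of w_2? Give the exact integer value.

442

w1 = Pv₀ = (3·2 + 6·4 + 4·0 + 6·1; 4·2 + 2·4 + 3·0 + 6·1; 7·2 + 2·4 + 2·0 + 3·1; 1·2 + 6·4 + 4·0 + 6·1) = (36, 22, 25, 32)
w2 = Pw1 = (3·36 + 6·22 + 4·25 + 6·32; 4·36 + 2·22 + 3·25 + 6·32; 7·36 + 2·22 + 2·25 + 3·32; 1·36 + 6·22 + 4·25 + 6·32) = (532, 455, 442, 460)
The requested component of w2 is 442.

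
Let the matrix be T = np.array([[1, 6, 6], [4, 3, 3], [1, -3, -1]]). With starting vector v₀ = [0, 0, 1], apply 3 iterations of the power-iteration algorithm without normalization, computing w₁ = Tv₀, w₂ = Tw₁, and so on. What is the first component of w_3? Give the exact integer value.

w1 = Tv₀ = (6, 3, -1)
w2 = Tw1 = (18, 30, -2)
w3 = Tw2 = (186, 156, -70)
The requested component of w3 is 186.

186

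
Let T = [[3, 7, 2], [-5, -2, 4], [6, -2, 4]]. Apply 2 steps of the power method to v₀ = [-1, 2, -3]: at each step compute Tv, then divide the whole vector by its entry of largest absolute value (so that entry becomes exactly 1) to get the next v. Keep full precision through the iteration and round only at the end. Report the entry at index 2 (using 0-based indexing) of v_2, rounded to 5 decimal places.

0.33962

Tv0 = (5.000000, -11.000000, -22.000000); divide by -22.000000 → v1 = (-0.227273, 0.500000, 1.000000)
Tv1 = (4.818182, 4.136364, 1.636364); divide by 4.818182 → v2 = (1.000000, 0.858491, 0.339623)
Requested entry of v2: -36/-106 = 0.33962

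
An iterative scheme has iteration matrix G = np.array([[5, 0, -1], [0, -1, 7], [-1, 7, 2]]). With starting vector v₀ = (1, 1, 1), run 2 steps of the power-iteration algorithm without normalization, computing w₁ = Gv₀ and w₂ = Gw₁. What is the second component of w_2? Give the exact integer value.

w1 = Gv₀ = (4, 6, 8)
w2 = Gw1 = (12, 50, 54)
The requested component of w2 is 50.

50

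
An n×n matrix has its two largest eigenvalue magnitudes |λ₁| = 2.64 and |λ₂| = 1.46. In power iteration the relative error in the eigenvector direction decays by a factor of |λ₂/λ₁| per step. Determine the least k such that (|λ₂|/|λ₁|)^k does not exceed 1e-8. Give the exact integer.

32

|λ₂/λ₁| = 1.46/2.64 = 0.55303
Need k ≥ ln(1e-8) / ln(0.55303) = -18.4207 / -0.5923 ≈ 31.098
Smallest integer k satisfying the bound: 32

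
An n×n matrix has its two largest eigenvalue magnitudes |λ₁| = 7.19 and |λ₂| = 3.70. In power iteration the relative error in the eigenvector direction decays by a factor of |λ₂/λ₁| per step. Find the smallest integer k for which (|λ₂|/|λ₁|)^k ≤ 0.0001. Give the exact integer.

|λ₂/λ₁| = 3.70/7.19 = 0.51460
Need k ≥ ln(0.0001) / ln(0.51460) = -9.2103 / -0.6644 ≈ 13.864
Smallest integer k satisfying the bound: 14

14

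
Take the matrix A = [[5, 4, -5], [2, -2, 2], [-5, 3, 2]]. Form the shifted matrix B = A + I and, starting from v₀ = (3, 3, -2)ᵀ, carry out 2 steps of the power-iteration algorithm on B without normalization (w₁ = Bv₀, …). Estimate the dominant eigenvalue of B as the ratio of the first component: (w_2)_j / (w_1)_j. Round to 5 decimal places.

7.40000

B = A + I has rows (6, 4, -5); (2, -1, 2); (-5, 3, 3)
w1 = Bv₀ = (6·3 + 4·3 + (-5)·(-2); 2·3 + (-1)·3 + 2·(-2); (-5)·3 + 3·3 + 3·(-2)) = (40, -1, -12)
w2 = Bw1 = (6·40 + 4·(-1) + (-5)·(-12); 2·40 + (-1)·(-1) + 2·(-12); (-5)·40 + 3·(-1) + 3·(-12)) = (296, 57, -239)
Ratio: 296/40 = 7.40000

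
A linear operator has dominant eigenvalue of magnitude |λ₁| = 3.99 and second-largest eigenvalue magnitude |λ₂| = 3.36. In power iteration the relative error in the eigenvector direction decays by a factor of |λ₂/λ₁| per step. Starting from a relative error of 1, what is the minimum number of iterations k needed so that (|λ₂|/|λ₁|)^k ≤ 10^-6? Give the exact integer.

|λ₂/λ₁| = 3.36/3.99 = 0.84211
Need k ≥ ln(10^-6) / ln(0.84211) = -13.8155 / -0.1719 ≈ 80.393
Smallest integer k satisfying the bound: 81

81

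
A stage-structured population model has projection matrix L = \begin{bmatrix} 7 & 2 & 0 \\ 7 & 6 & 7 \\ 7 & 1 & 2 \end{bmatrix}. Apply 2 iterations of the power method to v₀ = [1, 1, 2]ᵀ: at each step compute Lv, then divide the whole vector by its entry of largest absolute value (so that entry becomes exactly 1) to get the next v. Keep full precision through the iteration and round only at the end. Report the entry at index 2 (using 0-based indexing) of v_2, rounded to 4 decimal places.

Lv0 = (9.00000, 27.00000, 12.00000); divide by 27.00000 → v1 = (0.33333, 1.00000, 0.44444)
Lv1 = (4.33333, 11.44444, 4.22222); divide by 11.44444 → v2 = (0.37864, 1.00000, 0.36893)
Requested entry of v2: 114/309 = 0.3689

0.3689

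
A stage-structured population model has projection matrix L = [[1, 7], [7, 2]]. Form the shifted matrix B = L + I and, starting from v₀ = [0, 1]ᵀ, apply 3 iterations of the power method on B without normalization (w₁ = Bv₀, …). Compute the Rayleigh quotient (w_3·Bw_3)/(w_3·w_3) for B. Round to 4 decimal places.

μ ≈ 9.3800

B = L + I has rows (2, 7); (7, 3)
w1 = Bv₀ = (7, 3)
w2 = Bw1 = (35, 58)
w3 = Bw2 = (476, 419)
Bw3 = (3885, 4589)
w3·Bw3 = 3772051; w3·w3 = 402137; μ ≈ 3772051/402137 = 9.3800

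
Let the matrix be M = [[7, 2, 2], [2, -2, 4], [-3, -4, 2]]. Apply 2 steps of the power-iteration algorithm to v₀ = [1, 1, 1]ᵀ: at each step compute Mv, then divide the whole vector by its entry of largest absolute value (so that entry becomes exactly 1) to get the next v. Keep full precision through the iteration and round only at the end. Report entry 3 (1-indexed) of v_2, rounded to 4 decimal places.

-0.7867

Mv0 = (11.00000, 4.00000, -5.00000); divide by 11.00000 → v1 = (1.00000, 0.36364, -0.45455)
Mv1 = (6.81818, -0.54545, -5.36364); divide by 6.81818 → v2 = (1.00000, -0.08000, -0.78667)
Requested entry of v2: -59/75 = -0.7867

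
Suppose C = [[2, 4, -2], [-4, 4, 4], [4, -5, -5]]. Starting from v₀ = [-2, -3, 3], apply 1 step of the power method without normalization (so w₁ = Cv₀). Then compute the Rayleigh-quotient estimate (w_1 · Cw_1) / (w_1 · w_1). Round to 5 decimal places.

2.15686

w1 = Cv₀ = (-22, 8, -8)
Cw1 = (4, 88, -88)
w1·Cw1 = (-22)·4 + 8·88 + (-8)·(-88) = 1320; w1·w1 = (-22)·(-22) + 8·8 + (-8)·(-8) = 612
λ ≈ 1320/612 = 2.15686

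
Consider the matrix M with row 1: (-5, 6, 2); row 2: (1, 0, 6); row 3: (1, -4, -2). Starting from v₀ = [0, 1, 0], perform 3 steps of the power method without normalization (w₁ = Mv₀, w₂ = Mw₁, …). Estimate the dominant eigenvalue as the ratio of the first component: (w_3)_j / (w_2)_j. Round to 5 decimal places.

w1 = Mv₀ = ((-5)·0 + 6·1 + 2·0; 1·0 + 0·1 + 6·0; 1·0 + (-4)·1 + (-2)·0) = (6, 0, -4)
w2 = Mw1 = ((-5)·6 + 6·0 + 2·(-4); 1·6 + 0·0 + 6·(-4); 1·6 + (-4)·0 + (-2)·(-4)) = (-38, -18, 14)
w3 = Mw2 = (110, 46, 6)
Ratio at component: 110 / -38 = -2.89474

λ ≈ -2.89474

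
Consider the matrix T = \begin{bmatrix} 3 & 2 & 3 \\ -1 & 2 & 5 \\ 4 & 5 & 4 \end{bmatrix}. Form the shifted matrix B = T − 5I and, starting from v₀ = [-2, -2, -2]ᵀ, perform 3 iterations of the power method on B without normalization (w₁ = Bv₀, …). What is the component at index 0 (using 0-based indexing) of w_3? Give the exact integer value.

B = T − 5I has rows (-2, 2, 3); (-1, -3, 5); (4, 5, -1)
w1 = Bv₀ = ((-2)·(-2) + 2·(-2) + 3·(-2); (-1)·(-2) + (-3)·(-2) + 5·(-2); 4·(-2) + 5·(-2) + (-1)·(-2)) = (-6, -2, -16)
w2 = Bw1 = ((-2)·(-6) + 2·(-2) + 3·(-16); (-1)·(-6) + (-3)·(-2) + 5·(-16); 4·(-6) + 5·(-2) + (-1)·(-16)) = (-40, -68, -18)
w3 = Bw2 = (-110, 154, -482)
Requested component of w3: -110

-110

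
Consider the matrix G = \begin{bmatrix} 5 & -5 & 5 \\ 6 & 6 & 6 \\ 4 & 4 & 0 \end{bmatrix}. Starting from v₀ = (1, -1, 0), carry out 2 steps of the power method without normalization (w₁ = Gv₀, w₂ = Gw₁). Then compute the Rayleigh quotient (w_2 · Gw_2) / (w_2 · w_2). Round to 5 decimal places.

w1 = Gv₀ = (5·1 + (-5)·(-1) + 5·0; 6·1 + 6·(-1) + 6·0; 4·1 + 4·(-1) + 0·0) = (10, 0, 0)
w2 = Gw1 = (5·10 + (-5)·0 + 5·0; 6·10 + 6·0 + 6·0; 4·10 + 4·0 + 0·0) = (50, 60, 40)
Gw2 = (150, 900, 440)
w2·Gw2 = 50·150 + 60·900 + 40·440 = 79100; w2·w2 = 50·50 + 60·60 + 40·40 = 7700
λ ≈ 79100/7700 = 10.27273

λ ≈ 10.27273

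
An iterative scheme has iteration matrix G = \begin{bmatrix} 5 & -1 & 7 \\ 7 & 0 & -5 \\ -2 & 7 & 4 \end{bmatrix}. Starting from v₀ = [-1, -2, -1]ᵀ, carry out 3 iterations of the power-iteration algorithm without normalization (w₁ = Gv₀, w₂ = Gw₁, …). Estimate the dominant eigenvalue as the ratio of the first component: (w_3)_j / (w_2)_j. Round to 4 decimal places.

λ ≈ 7.6000

w1 = Gv₀ = (-10, -2, -16)
w2 = Gw1 = (-160, 10, -58)
w3 = Gw2 = (-1216, -830, 158)
Ratio at component: -1216 / -160 = 7.6000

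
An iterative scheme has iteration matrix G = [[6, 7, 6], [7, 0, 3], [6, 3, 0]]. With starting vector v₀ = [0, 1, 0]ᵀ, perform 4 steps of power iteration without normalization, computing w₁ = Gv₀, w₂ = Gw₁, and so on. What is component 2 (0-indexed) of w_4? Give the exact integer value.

7746

w1 = Gv₀ = (6·0 + 7·1 + 6·0; 7·0 + 0·1 + 3·0; 6·0 + 3·1 + 0·0) = (7, 0, 3)
w2 = Gw1 = (6·7 + 7·0 + 6·3; 7·7 + 0·0 + 3·3; 6·7 + 3·0 + 0·3) = (60, 58, 42)
w3 = Gw2 = (1018, 546, 534)
w4 = Gw3 = (13134, 8728, 7746)
The requested component of w4 is 7746.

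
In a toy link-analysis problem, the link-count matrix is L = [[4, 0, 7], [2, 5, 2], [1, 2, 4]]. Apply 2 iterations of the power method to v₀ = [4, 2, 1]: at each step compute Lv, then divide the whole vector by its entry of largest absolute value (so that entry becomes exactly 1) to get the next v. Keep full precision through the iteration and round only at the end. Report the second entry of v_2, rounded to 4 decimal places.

Lv0 = (23.00000, 20.00000, 12.00000); divide by 23.00000 → v1 = (1.00000, 0.86957, 0.52174)
Lv1 = (7.65217, 7.39130, 4.82609); divide by 7.65217 → v2 = (1.00000, 0.96591, 0.63068)
Requested entry of v2: 170/176 = 0.9659

0.9659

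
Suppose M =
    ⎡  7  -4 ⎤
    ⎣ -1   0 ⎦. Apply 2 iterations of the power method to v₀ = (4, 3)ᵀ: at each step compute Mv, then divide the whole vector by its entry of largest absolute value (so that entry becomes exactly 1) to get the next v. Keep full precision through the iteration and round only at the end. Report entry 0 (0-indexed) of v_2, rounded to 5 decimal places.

Mv0 = (16.000000, -4.000000); divide by 16.000000 → v1 = (1.000000, -0.250000)
Mv1 = (8.000000, -1.000000); divide by 8.000000 → v2 = (1.000000, -0.125000)
Requested entry of v2: 128/128 = 1.00000

1.00000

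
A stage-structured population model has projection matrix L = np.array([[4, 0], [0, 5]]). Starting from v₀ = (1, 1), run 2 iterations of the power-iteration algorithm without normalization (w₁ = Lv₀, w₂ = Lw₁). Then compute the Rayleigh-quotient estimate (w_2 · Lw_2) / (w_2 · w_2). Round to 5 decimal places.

w1 = Lv₀ = (4·1 + 0·1; 0·1 + 5·1) = (4, 5)
w2 = Lw1 = (4·4 + 0·5; 0·4 + 5·5) = (16, 25)
Lw2 = (64, 125)
w2·Lw2 = 16·64 + 25·125 = 4149; w2·w2 = 16·16 + 25·25 = 881
λ ≈ 4149/881 = 4.70942

λ ≈ 4.70942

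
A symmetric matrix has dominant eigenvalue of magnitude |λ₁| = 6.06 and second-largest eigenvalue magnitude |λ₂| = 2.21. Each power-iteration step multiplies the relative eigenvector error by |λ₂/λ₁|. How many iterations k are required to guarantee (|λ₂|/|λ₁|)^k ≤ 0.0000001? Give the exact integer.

|λ₂/λ₁| = 2.21/6.06 = 0.36469
Need k ≥ ln(0.0000001) / ln(0.36469) = -16.1181 / -1.0087 ≈ 15.979
Smallest integer k satisfying the bound: 16

16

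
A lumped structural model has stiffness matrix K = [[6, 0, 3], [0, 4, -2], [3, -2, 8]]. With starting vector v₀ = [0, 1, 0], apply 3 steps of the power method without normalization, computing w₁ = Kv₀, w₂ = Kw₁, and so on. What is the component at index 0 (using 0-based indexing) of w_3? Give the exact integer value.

-108

w1 = Kv₀ = (6·0 + 0·1 + 3·0; 0·0 + 4·1 + (-2)·0; 3·0 + (-2)·1 + 8·0) = (0, 4, -2)
w2 = Kw1 = (6·0 + 0·4 + 3·(-2); 0·0 + 4·4 + (-2)·(-2); 3·0 + (-2)·4 + 8·(-2)) = (-6, 20, -24)
w3 = Kw2 = (-108, 128, -250)
The requested component of w3 is -108.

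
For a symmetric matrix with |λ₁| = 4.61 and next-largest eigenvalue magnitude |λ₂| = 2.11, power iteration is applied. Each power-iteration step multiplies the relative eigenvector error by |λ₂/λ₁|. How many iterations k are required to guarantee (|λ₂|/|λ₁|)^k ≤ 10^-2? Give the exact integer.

6

|λ₂/λ₁| = 2.11/4.61 = 0.45770
Need k ≥ ln(10^-2) / ln(0.45770) = -4.6052 / -0.7815 ≈ 5.892
Smallest integer k satisfying the bound: 6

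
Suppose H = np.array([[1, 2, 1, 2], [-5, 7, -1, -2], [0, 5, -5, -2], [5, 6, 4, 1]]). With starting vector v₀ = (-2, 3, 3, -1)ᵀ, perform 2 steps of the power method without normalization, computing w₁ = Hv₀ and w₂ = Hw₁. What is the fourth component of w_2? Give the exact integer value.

232

w1 = Hv₀ = (1·(-2) + 2·3 + 1·3 + 2·(-1); (-5)·(-2) + 7·3 + (-1)·3 + (-2)·(-1); 0·(-2) + 5·3 + (-5)·3 + (-2)·(-1); 5·(-2) + 6·3 + 4·3 + 1·(-1)) = (5, 30, 2, 19)
w2 = Hw1 = (1·5 + 2·30 + 1·2 + 2·19; (-5)·5 + 7·30 + (-1)·2 + (-2)·19; 0·5 + 5·30 + (-5)·2 + (-2)·19; 5·5 + 6·30 + 4·2 + 1·19) = (105, 145, 102, 232)
The requested component of w2 is 232.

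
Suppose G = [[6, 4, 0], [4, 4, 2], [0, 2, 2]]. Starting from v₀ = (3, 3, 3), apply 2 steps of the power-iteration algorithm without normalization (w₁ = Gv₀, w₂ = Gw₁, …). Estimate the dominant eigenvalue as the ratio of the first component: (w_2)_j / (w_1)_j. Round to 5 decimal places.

w1 = Gv₀ = (30, 30, 12)
w2 = Gw1 = (300, 264, 84)
Ratio at component: 300 / 30 = 10.00000

10.00000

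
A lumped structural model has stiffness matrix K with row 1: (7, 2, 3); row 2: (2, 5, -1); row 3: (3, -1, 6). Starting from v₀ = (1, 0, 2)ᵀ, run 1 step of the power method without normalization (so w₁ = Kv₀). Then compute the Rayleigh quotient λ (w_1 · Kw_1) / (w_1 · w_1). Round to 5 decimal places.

w1 = Kv₀ = (7·1 + 2·0 + 3·2; 2·1 + 5·0 + (-1)·2; 3·1 + (-1)·0 + 6·2) = (13, 0, 15)
Kw1 = (136, 11, 129)
w1·Kw1 = 13·136 + 0·11 + 15·129 = 3703; w1·w1 = 13·13 + 0·0 + 15·15 = 394
λ ≈ 3703/394 = 9.39848

λ ≈ 9.39848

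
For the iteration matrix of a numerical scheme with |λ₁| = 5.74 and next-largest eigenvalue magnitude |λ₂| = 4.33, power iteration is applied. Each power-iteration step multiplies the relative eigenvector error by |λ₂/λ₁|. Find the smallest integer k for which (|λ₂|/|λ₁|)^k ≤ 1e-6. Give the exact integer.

|λ₂/λ₁| = 4.33/5.74 = 0.75436
Need k ≥ ln(1e-6) / ln(0.75436) = -13.8155 / -0.2819 ≈ 49.010
Smallest integer k satisfying the bound: 50

50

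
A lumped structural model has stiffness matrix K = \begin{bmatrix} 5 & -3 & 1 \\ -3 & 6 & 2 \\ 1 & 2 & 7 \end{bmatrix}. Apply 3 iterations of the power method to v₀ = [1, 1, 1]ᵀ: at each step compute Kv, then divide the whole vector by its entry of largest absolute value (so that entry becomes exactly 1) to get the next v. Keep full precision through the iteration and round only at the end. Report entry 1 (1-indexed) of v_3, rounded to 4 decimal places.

0.0149

Kv0 = (3.00000, 5.00000, 10.00000); divide by 10.00000 → v1 = (0.30000, 0.50000, 1.00000)
Kv1 = (1.00000, 4.10000, 8.30000); divide by 8.30000 → v2 = (0.12048, 0.49398, 1.00000)
Kv2 = (0.12048, 4.60241, 8.10843); divide by 8.10843 → v3 = (0.01486, 0.56761, 1.00000)
Requested entry of v3: 10/673 = 0.0149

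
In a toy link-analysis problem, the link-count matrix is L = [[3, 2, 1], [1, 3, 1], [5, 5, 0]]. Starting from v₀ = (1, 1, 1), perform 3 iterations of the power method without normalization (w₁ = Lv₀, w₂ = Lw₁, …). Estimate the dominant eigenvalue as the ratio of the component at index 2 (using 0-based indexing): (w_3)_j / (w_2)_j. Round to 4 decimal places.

w1 = Lv₀ = (3·1 + 2·1 + 1·1; 1·1 + 3·1 + 1·1; 5·1 + 5·1 + 0·1) = (6, 5, 10)
w2 = Lw1 = (3·6 + 2·5 + 1·10; 1·6 + 3·5 + 1·10; 5·6 + 5·5 + 0·10) = (38, 31, 55)
w3 = Lw2 = (231, 186, 345)
Ratio at component: 345 / 55 = 6.2727

6.2727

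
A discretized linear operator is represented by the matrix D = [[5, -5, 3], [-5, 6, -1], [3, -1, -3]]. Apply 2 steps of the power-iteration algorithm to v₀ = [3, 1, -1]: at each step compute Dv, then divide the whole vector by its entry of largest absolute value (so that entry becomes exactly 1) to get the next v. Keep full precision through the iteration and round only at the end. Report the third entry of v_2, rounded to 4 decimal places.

-0.0370

Dv0 = (7.00000, -8.00000, 11.00000); divide by 11.00000 → v1 = (0.63636, -0.72727, 1.00000)
Dv1 = (9.81818, -8.54545, -0.36364); divide by 9.81818 → v2 = (1.00000, -0.87037, -0.03704)
Requested entry of v2: -4/108 = -0.0370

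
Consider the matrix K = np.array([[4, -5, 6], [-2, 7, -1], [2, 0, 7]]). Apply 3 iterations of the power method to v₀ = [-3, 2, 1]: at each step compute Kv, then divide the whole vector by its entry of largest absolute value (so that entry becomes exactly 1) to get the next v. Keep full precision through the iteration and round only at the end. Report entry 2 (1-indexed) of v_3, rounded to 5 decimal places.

-0.93489

Kv0 = (-16.000000, 19.000000, 1.000000); divide by 19.000000 → v1 = (-0.842105, 1.000000, 0.052632)
Kv1 = (-8.052632, 8.631579, -1.315789); divide by 8.631579 → v2 = (-0.932927, 1.000000, -0.152439)
Kv2 = (-9.646341, 9.018293, -2.932927); divide by -9.646341 → v3 = (1.000000, -0.934893, 0.304046)
Requested entry of v3: 1479/-1582 = -0.93489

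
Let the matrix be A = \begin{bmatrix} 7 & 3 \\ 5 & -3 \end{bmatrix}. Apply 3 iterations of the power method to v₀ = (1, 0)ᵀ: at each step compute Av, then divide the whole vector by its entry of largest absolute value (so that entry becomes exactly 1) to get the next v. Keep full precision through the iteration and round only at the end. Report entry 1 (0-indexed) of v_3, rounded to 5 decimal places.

Av0 = (7.000000, 5.000000); divide by 7.000000 → v1 = (1.000000, 0.714286)
Av1 = (9.142857, 2.857143); divide by 9.142857 → v2 = (1.000000, 0.312500)
Av2 = (7.937500, 4.062500); divide by 7.937500 → v3 = (1.000000, 0.511811)
Requested entry of v3: 260/508 = 0.51181

0.51181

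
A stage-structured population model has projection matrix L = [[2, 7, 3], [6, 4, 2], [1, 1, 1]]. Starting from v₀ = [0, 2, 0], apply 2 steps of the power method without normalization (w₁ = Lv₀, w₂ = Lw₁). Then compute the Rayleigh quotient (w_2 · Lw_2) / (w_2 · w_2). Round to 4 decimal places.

w1 = Lv₀ = (2·0 + 7·2 + 3·0; 6·0 + 4·2 + 2·0; 1·0 + 1·2 + 1·0) = (14, 8, 2)
w2 = Lw1 = (2·14 + 7·8 + 3·2; 6·14 + 4·8 + 2·2; 1·14 + 1·8 + 1·2) = (90, 120, 24)
Lw2 = (1092, 1068, 234)
w2·Lw2 = 90·1092 + 120·1068 + 24·234 = 232056; w2·w2 = 90·90 + 120·120 + 24·24 = 23076
λ ≈ 232056/23076 = 10.0562

10.0562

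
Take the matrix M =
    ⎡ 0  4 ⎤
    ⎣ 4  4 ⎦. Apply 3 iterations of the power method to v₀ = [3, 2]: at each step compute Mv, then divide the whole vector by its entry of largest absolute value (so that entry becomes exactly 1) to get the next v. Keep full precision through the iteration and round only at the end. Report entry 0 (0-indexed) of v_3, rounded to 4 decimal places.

Mv0 = (8.00000, 20.00000); divide by 20.00000 → v1 = (0.40000, 1.00000)
Mv1 = (4.00000, 5.60000); divide by 5.60000 → v2 = (0.71429, 1.00000)
Mv2 = (4.00000, 6.85714); divide by 6.85714 → v3 = (0.58333, 1.00000)
Requested entry of v3: 448/768 = 0.5833

0.5833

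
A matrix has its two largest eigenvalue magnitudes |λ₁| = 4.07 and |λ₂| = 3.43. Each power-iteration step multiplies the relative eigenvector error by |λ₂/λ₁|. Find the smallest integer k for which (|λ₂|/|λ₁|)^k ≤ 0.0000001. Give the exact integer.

95

|λ₂/λ₁| = 3.43/4.07 = 0.84275
Need k ≥ ln(0.0000001) / ln(0.84275) = -16.1181 / -0.1711 ≈ 94.212
Smallest integer k satisfying the bound: 95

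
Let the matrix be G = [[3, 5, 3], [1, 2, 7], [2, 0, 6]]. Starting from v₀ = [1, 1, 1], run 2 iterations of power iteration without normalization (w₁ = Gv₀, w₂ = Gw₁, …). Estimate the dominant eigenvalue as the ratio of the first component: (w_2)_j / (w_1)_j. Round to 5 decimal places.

λ ≈ 9.72727

w1 = Gv₀ = (3·1 + 5·1 + 3·1; 1·1 + 2·1 + 7·1; 2·1 + 0·1 + 6·1) = (11, 10, 8)
w2 = Gw1 = (3·11 + 5·10 + 3·8; 1·11 + 2·10 + 7·8; 2·11 + 0·10 + 6·8) = (107, 87, 70)
Ratio at component: 107 / 11 = 9.72727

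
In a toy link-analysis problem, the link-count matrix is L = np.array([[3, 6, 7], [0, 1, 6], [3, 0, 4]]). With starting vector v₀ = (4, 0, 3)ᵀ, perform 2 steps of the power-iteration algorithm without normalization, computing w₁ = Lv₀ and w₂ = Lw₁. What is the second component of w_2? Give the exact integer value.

w1 = Lv₀ = (33, 18, 24)
w2 = Lw1 = (375, 162, 195)
The requested component of w2 is 162.

162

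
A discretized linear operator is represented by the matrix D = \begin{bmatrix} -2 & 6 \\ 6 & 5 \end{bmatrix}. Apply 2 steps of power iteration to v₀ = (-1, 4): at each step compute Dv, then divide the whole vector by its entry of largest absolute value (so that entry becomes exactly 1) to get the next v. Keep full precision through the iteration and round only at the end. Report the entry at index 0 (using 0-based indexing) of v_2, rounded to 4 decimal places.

0.1416

Dv0 = (26.00000, 14.00000); divide by 26.00000 → v1 = (1.00000, 0.53846)
Dv1 = (1.23077, 8.69231); divide by 8.69231 → v2 = (0.14159, 1.00000)
Requested entry of v2: 32/226 = 0.1416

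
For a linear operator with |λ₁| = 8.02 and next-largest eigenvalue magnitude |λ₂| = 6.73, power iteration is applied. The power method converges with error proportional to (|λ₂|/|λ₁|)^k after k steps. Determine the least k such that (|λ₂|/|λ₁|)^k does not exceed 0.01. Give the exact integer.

27

|λ₂/λ₁| = 6.73/8.02 = 0.83915
Need k ≥ ln(0.01) / ln(0.83915) = -4.6052 / -0.1754 ≈ 26.261
Smallest integer k satisfying the bound: 27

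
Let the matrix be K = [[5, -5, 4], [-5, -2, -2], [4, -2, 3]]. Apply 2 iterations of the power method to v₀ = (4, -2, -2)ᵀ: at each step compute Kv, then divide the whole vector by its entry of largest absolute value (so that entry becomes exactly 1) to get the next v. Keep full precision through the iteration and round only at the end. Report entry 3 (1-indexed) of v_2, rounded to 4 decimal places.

0.6814

Kv0 = (22.00000, -12.00000, 14.00000); divide by 22.00000 → v1 = (1.00000, -0.54545, 0.63636)
Kv1 = (10.27273, -5.18182, 7.00000); divide by 10.27273 → v2 = (1.00000, -0.50442, 0.68142)
Requested entry of v2: 154/226 = 0.6814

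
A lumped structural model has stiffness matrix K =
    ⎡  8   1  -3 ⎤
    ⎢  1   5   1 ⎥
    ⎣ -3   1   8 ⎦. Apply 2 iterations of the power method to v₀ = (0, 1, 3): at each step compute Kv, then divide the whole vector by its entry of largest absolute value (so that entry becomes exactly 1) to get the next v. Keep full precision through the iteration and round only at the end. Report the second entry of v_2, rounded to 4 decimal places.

Kv0 = (-8.00000, 8.00000, 25.00000); divide by 25.00000 → v1 = (-0.32000, 0.32000, 1.00000)
Kv1 = (-5.24000, 2.28000, 9.28000); divide by 9.28000 → v2 = (-0.56466, 0.24569, 1.00000)
Requested entry of v2: 57/232 = 0.2457

0.2457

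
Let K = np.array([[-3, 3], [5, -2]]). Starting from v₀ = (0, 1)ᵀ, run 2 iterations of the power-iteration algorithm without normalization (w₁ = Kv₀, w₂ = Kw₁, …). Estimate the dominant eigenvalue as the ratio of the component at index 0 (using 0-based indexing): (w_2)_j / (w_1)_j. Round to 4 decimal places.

-5.0000

w1 = Kv₀ = ((-3)·0 + 3·1; 5·0 + (-2)·1) = (3, -2)
w2 = Kw1 = ((-3)·3 + 3·(-2); 5·3 + (-2)·(-2)) = (-15, 19)
Ratio at component: -15 / 3 = -5.0000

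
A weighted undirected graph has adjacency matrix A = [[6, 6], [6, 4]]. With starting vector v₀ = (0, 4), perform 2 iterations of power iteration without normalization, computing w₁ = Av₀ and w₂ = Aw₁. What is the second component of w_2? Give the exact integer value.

208

w1 = Av₀ = (6·0 + 6·4; 6·0 + 4·4) = (24, 16)
w2 = Aw1 = (6·24 + 6·16; 6·24 + 4·16) = (240, 208)
The requested component of w2 is 208.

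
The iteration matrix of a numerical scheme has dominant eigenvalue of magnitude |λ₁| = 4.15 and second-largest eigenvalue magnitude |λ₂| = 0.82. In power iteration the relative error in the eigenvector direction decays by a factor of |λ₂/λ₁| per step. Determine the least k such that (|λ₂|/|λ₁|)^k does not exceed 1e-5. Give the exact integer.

8

|λ₂/λ₁| = 0.82/4.15 = 0.19759
Need k ≥ ln(1e-5) / ln(0.19759) = -11.5129 / -1.6216 ≈ 7.100
Smallest integer k satisfying the bound: 8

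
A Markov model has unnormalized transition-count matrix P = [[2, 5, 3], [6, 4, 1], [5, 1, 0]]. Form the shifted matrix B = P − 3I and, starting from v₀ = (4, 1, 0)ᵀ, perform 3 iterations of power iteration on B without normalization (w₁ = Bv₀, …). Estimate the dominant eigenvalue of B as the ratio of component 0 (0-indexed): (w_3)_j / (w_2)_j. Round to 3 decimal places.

B = P − 3I has rows (-1, 5, 3); (6, 1, 1); (5, 1, -3)
w1 = Bv₀ = (1, 25, 21)
w2 = Bw1 = (187, 52, -33)
w3 = Bw2 = (-26, 1141, 1086)
Ratio: -26/187 = -0.139

-0.139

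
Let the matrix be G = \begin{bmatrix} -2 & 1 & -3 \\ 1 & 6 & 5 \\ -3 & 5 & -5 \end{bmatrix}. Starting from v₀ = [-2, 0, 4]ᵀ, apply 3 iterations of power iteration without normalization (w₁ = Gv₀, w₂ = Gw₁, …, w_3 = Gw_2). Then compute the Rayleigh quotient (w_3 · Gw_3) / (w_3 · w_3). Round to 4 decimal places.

w1 = Gv₀ = ((-2)·(-2) + 1·0 + (-3)·4; 1·(-2) + 6·0 + 5·4; (-3)·(-2) + 5·0 + (-5)·4) = (-8, 18, -14)
w2 = Gw1 = ((-2)·(-8) + 1·18 + (-3)·(-14); 1·(-8) + 6·18 + 5·(-14); (-3)·(-8) + 5·18 + (-5)·(-14)) = (76, 30, 184)
w3 = Gw2 = (-674, 1176, -998)
Gw3 = (5518, 1392, 12892)
w3·Gw3 = (-674)·5518 + 1176·1392 + (-998)·12892 = -14948356; w3·w3 = (-674)·(-674) + 1176·1176 + (-998)·(-998) = 2833256
λ ≈ -14948356/2833256 = -5.2760

-5.2760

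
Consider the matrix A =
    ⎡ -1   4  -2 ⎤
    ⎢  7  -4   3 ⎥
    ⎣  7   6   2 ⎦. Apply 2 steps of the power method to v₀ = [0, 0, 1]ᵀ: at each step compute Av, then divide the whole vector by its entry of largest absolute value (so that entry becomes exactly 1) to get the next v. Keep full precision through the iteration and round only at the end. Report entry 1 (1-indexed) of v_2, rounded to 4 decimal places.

Av0 = (-2.00000, 3.00000, 2.00000); divide by 3.00000 → v1 = (-0.66667, 1.00000, 0.66667)
Av1 = (3.33333, -6.66667, 2.66667); divide by -6.66667 → v2 = (-0.50000, 1.00000, -0.40000)
Requested entry of v2: 10/-20 = -0.5000

-0.5000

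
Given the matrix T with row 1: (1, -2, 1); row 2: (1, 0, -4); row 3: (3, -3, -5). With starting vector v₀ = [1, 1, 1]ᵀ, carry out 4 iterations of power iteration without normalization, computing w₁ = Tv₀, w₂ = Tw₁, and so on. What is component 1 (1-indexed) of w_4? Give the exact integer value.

38

w1 = Tv₀ = (1·1 + (-2)·1 + 1·1; 1·1 + 0·1 + (-4)·1; 3·1 + (-3)·1 + (-5)·1) = (0, -3, -5)
w2 = Tw1 = (1·0 + (-2)·(-3) + 1·(-5); 1·0 + 0·(-3) + (-4)·(-5); 3·0 + (-3)·(-3) + (-5)·(-5)) = (1, 20, 34)
w3 = Tw2 = (-5, -135, -227)
w4 = Tw3 = (38, 903, 1525)
The requested component of w4 is 38.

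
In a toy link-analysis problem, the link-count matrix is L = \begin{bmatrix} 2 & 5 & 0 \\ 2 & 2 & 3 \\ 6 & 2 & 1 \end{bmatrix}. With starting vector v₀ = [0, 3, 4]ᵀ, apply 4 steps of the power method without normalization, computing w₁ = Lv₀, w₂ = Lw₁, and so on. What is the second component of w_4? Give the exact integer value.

w1 = Lv₀ = (15, 18, 10)
w2 = Lw1 = (120, 96, 136)
w3 = Lw2 = (720, 840, 1048)
w4 = Lw3 = (5640, 6264, 7048)
The requested component of w4 is 6264.

6264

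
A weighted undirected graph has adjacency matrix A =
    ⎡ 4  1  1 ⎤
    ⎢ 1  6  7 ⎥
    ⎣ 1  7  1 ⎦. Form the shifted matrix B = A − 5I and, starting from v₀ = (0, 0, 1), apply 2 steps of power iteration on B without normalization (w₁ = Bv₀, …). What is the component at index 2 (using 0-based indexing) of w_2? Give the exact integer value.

66

B = A − 5I has rows (-1, 1, 1); (1, 1, 7); (1, 7, -4)
w1 = Bv₀ = ((-1)·0 + 1·0 + 1·1; 1·0 + 1·0 + 7·1; 1·0 + 7·0 + (-4)·1) = (1, 7, -4)
w2 = Bw1 = ((-1)·1 + 1·7 + 1·(-4); 1·1 + 1·7 + 7·(-4); 1·1 + 7·7 + (-4)·(-4)) = (2, -20, 66)
Requested component of w2: 66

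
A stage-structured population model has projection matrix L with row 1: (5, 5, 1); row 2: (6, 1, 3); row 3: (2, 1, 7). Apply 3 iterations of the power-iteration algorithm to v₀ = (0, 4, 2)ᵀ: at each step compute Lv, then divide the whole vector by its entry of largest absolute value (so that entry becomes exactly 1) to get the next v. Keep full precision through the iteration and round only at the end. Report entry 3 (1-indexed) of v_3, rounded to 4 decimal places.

0.8839

Lv0 = (22.00000, 10.00000, 18.00000); divide by 22.00000 → v1 = (1.00000, 0.45455, 0.81818)
Lv1 = (8.09091, 8.90909, 8.18182); divide by 8.90909 → v2 = (0.90816, 1.00000, 0.91837)
Lv2 = (10.45918, 9.20408, 9.24490); divide by 10.45918 → v3 = (1.00000, 0.88000, 0.88390)
Requested entry of v3: 1812/2050 = 0.8839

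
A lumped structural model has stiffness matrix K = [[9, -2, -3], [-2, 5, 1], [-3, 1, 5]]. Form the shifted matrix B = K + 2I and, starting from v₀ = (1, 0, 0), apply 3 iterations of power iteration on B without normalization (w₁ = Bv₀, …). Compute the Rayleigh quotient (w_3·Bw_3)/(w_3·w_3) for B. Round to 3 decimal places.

13.369

B = K + 2I has rows (11, -2, -3); (-2, 7, 1); (-3, 1, 7)
w1 = Bv₀ = (11, -2, -3)
w2 = Bw1 = (134, -39, -56)
w3 = Bw2 = (1720, -597, -833)
Bw3 = (22613, -8452, -11588)
w3·Bw3 = 53593008; w3·w3 = 4008698; μ ≈ 53593008/4008698 = 13.369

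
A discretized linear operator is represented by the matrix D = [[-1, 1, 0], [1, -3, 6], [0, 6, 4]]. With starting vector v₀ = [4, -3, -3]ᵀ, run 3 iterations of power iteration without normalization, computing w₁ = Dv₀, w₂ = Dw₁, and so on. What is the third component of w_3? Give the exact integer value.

w1 = Dv₀ = ((-1)·4 + 1·(-3) + 0·(-3); 1·4 + (-3)·(-3) + 6·(-3); 0·4 + 6·(-3) + 4·(-3)) = (-7, -5, -30)
w2 = Dw1 = ((-1)·(-7) + 1·(-5) + 0·(-30); 1·(-7) + (-3)·(-5) + 6·(-30); 0·(-7) + 6·(-5) + 4·(-30)) = (2, -172, -150)
w3 = Dw2 = (-174, -382, -1632)
The requested component of w3 is -1632.

-1632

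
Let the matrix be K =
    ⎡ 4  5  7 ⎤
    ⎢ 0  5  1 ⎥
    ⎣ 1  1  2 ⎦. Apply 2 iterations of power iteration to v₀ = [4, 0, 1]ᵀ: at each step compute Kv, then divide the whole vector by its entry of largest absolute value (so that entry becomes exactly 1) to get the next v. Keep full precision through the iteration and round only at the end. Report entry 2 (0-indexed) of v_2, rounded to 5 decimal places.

Kv0 = (23.000000, 1.000000, 6.000000); divide by 23.000000 → v1 = (1.000000, 0.043478, 0.260870)
Kv1 = (6.043478, 0.478261, 1.565217); divide by 6.043478 → v2 = (1.000000, 0.079137, 0.258993)
Requested entry of v2: 36/139 = 0.25899

0.25899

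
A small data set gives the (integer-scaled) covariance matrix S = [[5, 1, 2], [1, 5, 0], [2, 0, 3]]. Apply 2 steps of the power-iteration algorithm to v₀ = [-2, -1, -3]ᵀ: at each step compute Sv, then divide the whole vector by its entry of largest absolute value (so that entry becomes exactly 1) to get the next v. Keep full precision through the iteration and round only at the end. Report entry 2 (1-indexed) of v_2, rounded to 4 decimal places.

Sv0 = (-17.00000, -7.00000, -13.00000); divide by -17.00000 → v1 = (1.00000, 0.41176, 0.76471)
Sv1 = (6.94118, 3.05882, 4.29412); divide by 6.94118 → v2 = (1.00000, 0.44068, 0.61864)
Requested entry of v2: -52/-118 = 0.4407

0.4407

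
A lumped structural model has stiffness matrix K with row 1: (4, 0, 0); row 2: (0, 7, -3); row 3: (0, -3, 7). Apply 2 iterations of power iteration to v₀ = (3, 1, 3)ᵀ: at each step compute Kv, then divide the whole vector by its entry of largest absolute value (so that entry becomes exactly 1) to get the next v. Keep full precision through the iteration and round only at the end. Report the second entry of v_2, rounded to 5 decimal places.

Kv0 = (12.000000, -2.000000, 18.000000); divide by 18.000000 → v1 = (0.666667, -0.111111, 1.000000)
Kv1 = (2.666667, -3.777778, 7.333333); divide by 7.333333 → v2 = (0.363636, -0.515152, 1.000000)
Requested entry of v2: -68/132 = -0.51515

-0.51515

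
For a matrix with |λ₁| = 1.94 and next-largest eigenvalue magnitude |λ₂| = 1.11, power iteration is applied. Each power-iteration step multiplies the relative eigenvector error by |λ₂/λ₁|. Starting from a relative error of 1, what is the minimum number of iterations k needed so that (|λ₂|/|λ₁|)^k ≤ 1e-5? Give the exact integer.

21

|λ₂/λ₁| = 1.11/1.94 = 0.57216
Need k ≥ ln(1e-5) / ln(0.57216) = -11.5129 / -0.5583 ≈ 20.620
Smallest integer k satisfying the bound: 21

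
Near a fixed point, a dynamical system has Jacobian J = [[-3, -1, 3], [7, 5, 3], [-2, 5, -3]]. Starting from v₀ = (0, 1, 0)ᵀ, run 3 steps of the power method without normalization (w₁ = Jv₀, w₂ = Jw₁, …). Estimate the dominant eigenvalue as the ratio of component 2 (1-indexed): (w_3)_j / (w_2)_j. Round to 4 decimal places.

w1 = Jv₀ = ((-3)·0 + (-1)·1 + 3·0; 7·0 + 5·1 + 3·0; (-2)·0 + 5·1 + (-3)·0) = (-1, 5, 5)
w2 = Jw1 = ((-3)·(-1) + (-1)·5 + 3·5; 7·(-1) + 5·5 + 3·5; (-2)·(-1) + 5·5 + (-3)·5) = (13, 33, 12)
w3 = Jw2 = (-36, 292, 103)
Ratio at component: 292 / 33 = 8.8485

8.8485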